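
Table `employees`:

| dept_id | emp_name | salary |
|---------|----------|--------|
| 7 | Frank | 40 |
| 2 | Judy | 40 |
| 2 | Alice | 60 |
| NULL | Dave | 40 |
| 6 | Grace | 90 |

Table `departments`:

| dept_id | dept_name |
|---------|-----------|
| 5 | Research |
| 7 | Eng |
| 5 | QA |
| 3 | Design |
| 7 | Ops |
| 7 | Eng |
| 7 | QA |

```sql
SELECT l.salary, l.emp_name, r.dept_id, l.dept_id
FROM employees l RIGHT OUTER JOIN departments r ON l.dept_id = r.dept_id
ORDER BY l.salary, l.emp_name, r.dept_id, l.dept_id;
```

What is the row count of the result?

RIGHT JOIN keeps every row from `departments`; unmatched rows get NULL for `employees`'s columns.
Matching on l.dept_id = r.dept_id. A NULL in a compared column never satisfies the condition.
- l row (dept_id=7): matches 4 r row(s) → 4 output row(s).
- l row (dept_id=2): no match.
- l row (dept_id=2): no match.
- l row (dept_id=NULL): no match.
- l row (dept_id=6): no match.
- 3 r row(s) had no l match → kept, l columns NULL.
Total: 4 matched + 3 padded = 7 rows.

7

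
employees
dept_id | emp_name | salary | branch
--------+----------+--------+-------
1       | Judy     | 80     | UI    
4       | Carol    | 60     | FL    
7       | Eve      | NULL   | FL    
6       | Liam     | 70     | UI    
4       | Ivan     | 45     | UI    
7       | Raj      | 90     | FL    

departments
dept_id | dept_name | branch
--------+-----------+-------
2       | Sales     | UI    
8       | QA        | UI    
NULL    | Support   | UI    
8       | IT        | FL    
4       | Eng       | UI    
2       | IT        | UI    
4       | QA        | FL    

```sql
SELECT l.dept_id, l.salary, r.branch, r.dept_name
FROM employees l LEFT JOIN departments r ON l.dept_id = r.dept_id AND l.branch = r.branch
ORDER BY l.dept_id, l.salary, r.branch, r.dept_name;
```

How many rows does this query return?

6

LEFT JOIN keeps every row from `employees`; unmatched rows get NULL for `departments`'s columns.
Matching on l.dept_id = r.dept_id AND l.branch = r.branch. A NULL in a compared column never satisfies the condition.
Matched pairs: 2; unmatched l rows kept: 4.
Total: 2 matched + 4 padded = 6 rows.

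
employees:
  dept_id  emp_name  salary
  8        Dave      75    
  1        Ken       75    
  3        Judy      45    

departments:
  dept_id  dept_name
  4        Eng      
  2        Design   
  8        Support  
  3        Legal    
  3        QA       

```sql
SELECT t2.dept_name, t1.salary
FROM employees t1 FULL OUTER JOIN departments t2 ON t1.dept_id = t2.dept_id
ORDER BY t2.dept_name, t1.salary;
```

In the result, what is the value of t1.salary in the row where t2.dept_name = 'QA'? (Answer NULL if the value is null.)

FULL OUTER JOIN keeps every row from both sides; unmatched rows get NULL for the other side's columns.
Matching on t1.dept_id = t2.dept_id.
- t1[0] dept_id=8 → 1 match(es) in t2 → 1 row(s).
- t1[1] dept_id=1 → no match; kept with NULLs on the t2 side.
- t1[2] dept_id=3 → 2 match(es) in t2 → 2 row(s).
- 2 t2 row(s) had no t1 match → kept, t1 columns NULL.

45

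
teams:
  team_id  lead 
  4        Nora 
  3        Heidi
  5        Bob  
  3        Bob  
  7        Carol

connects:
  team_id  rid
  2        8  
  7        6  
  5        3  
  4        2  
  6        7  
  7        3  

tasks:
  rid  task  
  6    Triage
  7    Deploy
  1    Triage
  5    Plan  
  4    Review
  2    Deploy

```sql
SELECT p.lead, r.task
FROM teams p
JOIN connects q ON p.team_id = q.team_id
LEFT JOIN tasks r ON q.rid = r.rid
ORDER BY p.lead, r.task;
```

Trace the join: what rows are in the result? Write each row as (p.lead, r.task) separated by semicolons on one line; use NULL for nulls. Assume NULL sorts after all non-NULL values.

(Bob, NULL); (Carol, Triage); (Carol, NULL); (Nora, Deploy)

Evaluate left to right. First `teams p INNER JOIN connects q` on team_id: 4 row(s).
Then LEFT JOIN `tasks r` on rid: each of those 4 rows is kept; rows whose q.rid has no match in r get NULL for r's columns.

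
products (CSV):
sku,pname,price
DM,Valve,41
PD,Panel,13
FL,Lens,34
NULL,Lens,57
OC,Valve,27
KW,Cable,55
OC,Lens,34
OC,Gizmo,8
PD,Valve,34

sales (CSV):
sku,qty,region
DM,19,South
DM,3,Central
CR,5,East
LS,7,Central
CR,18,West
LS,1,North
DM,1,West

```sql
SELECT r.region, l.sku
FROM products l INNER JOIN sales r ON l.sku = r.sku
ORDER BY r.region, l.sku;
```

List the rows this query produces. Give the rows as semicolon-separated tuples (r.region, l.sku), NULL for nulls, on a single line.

INNER JOIN keeps only pairs where the ON condition holds.
Matching on l.sku = r.sku. A NULL in a compared column never satisfies the condition.
Matched pairs: 3.

(Central, DM); (South, DM); (West, DM)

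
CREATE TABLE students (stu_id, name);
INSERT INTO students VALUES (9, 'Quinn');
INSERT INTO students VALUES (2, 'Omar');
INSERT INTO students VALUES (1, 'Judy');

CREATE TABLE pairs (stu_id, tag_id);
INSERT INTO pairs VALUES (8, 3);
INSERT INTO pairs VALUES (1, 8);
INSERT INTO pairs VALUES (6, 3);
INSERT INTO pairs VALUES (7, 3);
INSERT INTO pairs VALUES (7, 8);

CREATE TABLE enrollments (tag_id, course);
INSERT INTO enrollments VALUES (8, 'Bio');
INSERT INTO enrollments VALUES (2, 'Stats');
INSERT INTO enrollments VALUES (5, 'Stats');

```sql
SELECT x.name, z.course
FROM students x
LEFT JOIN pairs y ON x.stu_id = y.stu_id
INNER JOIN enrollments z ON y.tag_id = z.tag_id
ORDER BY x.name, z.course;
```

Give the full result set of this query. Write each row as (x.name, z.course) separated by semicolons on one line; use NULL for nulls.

Joins associate left-to-right: students LEFT JOIN pairs on stu_id gives 3 intermediate row(s).
Then INNER JOIN `enrollments z` on tag_id: keep only rows whose y.tag_id appears in z.

(Judy, Bio)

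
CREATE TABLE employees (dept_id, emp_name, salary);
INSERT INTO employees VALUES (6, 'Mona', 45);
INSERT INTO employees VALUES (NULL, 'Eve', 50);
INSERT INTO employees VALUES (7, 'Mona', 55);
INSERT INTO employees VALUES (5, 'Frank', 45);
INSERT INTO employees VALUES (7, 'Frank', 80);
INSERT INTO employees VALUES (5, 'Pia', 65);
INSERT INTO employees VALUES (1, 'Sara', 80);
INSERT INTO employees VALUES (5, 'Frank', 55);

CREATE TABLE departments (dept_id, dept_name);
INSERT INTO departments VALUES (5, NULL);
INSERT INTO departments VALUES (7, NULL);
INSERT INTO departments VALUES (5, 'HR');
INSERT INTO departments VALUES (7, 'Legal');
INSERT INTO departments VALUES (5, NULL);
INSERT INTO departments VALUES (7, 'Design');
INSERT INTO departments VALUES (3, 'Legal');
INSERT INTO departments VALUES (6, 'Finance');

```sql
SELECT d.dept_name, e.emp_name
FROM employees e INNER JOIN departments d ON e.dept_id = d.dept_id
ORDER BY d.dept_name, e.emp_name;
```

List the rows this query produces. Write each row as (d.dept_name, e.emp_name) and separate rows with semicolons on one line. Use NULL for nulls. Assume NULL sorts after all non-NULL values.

(Design, Frank); (Design, Mona); (Finance, Mona); (HR, Frank); (HR, Frank); (HR, Pia); (Legal, Frank); (Legal, Mona); (NULL, Frank); (NULL, Frank); (NULL, Frank); (NULL, Frank); (NULL, Frank); (NULL, Mona); (NULL, Pia); (NULL, Pia)

INNER JOIN keeps only pairs where the ON condition holds.
Matching on e.dept_id = d.dept_id. A NULL in a compared column never satisfies the condition.
- e row (dept_id=6): matches 1 d row(s) → 1 output row(s).
- e row (dept_id=NULL): no match → dropped.
- e row (dept_id=7): matches 3 d row(s) → 3 output row(s).
- e row (dept_id=5): matches 3 d row(s) → 3 output row(s).
- e row (dept_id=7): matches 3 d row(s) → 3 output row(s).
- e row (dept_id=5): matches 3 d row(s) → 3 output row(s).
- e row (dept_id=1): no match → dropped.
- e row (dept_id=5): matches 3 d row(s) → 3 output row(s).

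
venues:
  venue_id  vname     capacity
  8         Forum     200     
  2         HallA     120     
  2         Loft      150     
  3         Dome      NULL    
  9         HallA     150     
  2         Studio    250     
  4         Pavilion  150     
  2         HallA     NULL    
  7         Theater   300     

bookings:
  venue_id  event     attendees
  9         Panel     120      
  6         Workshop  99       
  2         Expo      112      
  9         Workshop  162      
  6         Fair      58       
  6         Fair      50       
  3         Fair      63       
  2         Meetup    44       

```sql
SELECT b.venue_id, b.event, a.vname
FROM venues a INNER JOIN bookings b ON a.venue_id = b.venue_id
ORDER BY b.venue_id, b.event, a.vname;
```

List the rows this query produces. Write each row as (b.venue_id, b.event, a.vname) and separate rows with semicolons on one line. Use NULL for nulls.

INNER JOIN keeps only pairs where the ON condition holds.
Matching on a.venue_id = b.venue_id.
- a (venue_id=8) has no partner → excluded.
- a (venue_id=2) pairs with 2 row(s) of b.
- a (venue_id=2) pairs with 2 row(s) of b.
- a (venue_id=3) pairs with 1 row(s) of b.
- a (venue_id=9) pairs with 2 row(s) of b.
- a (venue_id=2) pairs with 2 row(s) of b.
- a (venue_id=4) has no partner → excluded.
- a (venue_id=2) pairs with 2 row(s) of b.
- a (venue_id=7) has no partner → excluded.

(2, Expo, HallA); (2, Expo, HallA); (2, Expo, Loft); (2, Expo, Studio); (2, Meetup, HallA); (2, Meetup, HallA); (2, Meetup, Loft); (2, Meetup, Studio); (3, Fair, Dome); (9, Panel, HallA); (9, Workshop, HallA)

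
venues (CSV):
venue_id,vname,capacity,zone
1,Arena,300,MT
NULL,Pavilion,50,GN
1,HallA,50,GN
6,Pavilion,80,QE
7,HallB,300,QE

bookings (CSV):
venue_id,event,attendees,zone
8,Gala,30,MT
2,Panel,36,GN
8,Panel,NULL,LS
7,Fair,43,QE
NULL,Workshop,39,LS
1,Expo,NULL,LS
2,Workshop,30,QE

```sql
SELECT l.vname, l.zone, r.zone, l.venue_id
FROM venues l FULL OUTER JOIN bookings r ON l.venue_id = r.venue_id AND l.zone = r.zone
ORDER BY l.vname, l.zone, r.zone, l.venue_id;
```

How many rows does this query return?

FULL OUTER JOIN keeps every row from both sides; unmatched rows get NULL for the other side's columns.
Matching on l.venue_id = r.venue_id AND l.zone = r.zone. A NULL in a compared column never satisfies the condition.
- l (venue_id=1, zone=MT) has no partner → padded with NULL.
- l (venue_id=NULL, zone=GN) has no partner → padded with NULL.
- l (venue_id=1, zone=GN) has no partner → padded with NULL.
- l (venue_id=6, zone=QE) has no partner → padded with NULL.
- l (venue_id=7, zone=QE) pairs with 1 row(s) of r.
- plus 6 unmatched r row(s), each kept with NULL l columns.
Total: 1 matched + 10 padded = 11 rows.

11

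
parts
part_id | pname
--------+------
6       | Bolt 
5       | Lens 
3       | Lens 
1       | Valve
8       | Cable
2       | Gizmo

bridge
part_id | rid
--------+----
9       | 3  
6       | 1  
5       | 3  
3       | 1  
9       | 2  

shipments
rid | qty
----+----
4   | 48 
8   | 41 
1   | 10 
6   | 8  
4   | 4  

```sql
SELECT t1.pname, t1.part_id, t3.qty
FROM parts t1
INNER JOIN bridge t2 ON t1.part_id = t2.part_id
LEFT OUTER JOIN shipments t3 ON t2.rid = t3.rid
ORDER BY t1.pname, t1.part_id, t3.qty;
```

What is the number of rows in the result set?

Step 1 — t1 INNER JOIN t2 on part_id → 3 row(s).
Then LEFT JOIN `shipments t3` on rid: each of those 3 rows is kept; rows whose t2.rid has no match in t3 get NULL for t3's columns.
Result: 3 row(s).

3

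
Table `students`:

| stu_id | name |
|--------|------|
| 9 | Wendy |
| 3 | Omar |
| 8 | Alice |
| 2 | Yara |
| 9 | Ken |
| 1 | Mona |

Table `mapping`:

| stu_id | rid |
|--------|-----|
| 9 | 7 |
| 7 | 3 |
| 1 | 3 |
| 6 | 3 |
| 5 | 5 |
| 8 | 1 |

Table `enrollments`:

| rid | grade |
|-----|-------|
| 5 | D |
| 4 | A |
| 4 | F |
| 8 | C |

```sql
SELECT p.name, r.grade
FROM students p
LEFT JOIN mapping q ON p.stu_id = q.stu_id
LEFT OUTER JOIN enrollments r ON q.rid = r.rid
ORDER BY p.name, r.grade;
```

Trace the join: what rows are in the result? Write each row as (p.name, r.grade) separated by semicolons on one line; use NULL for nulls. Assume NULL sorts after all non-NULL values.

Evaluate left to right. First `students p LEFT JOIN mapping q` on stu_id: 6 row(s).
Then LEFT JOIN `enrollments r` on rid: each of those 6 rows is kept; rows whose q.rid has no match in r get NULL for r's columns.

(Alice, NULL); (Ken, NULL); (Mona, NULL); (Omar, NULL); (Wendy, NULL); (Yara, NULL)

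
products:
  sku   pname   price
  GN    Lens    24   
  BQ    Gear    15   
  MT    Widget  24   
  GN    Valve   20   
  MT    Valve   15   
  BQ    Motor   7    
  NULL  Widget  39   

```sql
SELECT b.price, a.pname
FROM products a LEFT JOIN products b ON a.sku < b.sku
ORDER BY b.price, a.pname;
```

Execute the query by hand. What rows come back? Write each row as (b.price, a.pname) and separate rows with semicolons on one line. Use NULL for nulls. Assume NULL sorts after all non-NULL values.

LEFT JOIN keeps every row from `products a`; unmatched rows get NULL for `products b`'s columns.
Matching on a.sku < b.sku. A NULL in a compared column never satisfies the condition.
Matched pairs: 12; unmatched a rows kept: 3.

(15, Gear); (15, Lens); (15, Motor); (15, Valve); (20, Gear); (20, Motor); (24, Gear); (24, Gear); (24, Lens); (24, Motor); (24, Motor); (24, Valve); (NULL, Valve); (NULL, Widget); (NULL, Widget)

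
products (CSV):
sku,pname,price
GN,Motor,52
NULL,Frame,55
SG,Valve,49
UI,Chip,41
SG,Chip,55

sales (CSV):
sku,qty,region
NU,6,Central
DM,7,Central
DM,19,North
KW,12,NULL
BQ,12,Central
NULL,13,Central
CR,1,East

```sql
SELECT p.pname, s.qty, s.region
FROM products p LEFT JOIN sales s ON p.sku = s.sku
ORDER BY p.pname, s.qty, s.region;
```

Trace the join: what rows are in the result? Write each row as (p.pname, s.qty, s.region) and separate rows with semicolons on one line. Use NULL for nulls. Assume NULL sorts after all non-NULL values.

(Chip, NULL, NULL); (Chip, NULL, NULL); (Frame, NULL, NULL); (Motor, NULL, NULL); (Valve, NULL, NULL)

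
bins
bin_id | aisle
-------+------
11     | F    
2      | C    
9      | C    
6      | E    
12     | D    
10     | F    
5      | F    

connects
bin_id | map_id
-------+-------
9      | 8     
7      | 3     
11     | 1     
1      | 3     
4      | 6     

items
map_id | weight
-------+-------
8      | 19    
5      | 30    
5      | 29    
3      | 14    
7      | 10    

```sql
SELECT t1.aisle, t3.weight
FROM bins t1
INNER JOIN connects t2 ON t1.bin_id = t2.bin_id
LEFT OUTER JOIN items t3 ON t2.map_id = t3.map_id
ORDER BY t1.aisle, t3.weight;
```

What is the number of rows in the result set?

2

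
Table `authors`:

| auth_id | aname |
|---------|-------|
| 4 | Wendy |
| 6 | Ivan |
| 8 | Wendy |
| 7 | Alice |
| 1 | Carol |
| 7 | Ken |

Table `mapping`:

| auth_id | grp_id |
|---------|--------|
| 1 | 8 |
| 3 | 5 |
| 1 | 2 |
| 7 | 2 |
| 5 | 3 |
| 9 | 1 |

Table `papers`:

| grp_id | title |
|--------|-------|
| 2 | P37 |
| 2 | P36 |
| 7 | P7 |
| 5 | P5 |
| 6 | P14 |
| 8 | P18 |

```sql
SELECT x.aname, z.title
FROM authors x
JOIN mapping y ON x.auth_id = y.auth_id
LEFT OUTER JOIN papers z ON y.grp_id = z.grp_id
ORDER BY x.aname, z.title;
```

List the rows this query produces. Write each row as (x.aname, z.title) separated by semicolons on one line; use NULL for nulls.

(Alice, P36); (Alice, P37); (Carol, P18); (Carol, P36); (Carol, P37); (Ken, P36); (Ken, P37)

Joins associate left-to-right: authors INNER JOIN mapping on auth_id gives 4 intermediate row(s).
Then LEFT JOIN `papers z` on grp_id: each of those 4 rows is kept; rows whose y.grp_id has no match in z get NULL for z's columns.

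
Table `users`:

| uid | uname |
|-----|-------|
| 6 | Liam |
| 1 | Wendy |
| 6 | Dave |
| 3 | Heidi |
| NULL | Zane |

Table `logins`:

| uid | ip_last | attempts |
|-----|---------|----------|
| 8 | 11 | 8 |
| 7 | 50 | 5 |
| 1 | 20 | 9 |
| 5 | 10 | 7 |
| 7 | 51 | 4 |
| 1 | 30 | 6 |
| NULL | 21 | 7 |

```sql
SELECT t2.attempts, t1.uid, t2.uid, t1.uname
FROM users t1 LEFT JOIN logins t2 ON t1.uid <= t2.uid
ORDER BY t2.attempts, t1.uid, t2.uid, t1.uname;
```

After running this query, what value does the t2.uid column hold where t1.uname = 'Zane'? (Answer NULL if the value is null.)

NULL

LEFT JOIN keeps every row from `users`; unmatched rows get NULL for `logins`'s columns.
Matching on t1.uid <= t2.uid. A NULL in a compared column never satisfies the condition.
Matched pairs: 16; unmatched t1 rows kept: 1.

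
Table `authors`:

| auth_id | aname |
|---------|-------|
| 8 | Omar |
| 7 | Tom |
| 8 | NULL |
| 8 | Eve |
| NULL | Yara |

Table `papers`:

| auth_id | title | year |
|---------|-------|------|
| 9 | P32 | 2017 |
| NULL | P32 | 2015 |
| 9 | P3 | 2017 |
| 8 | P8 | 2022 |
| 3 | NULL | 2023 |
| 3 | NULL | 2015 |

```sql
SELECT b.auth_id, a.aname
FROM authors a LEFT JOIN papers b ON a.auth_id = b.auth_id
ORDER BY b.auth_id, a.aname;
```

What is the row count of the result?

5

LEFT JOIN keeps every row from `authors`; unmatched rows get NULL for `papers`'s columns.
Matching on a.auth_id = b.auth_id. A NULL in a compared column never satisfies the condition.
- a (auth_id=8) pairs with 1 row(s) of b.
- a (auth_id=7) has no partner → padded with NULL.
- a (auth_id=8) pairs with 1 row(s) of b.
- a (auth_id=8) pairs with 1 row(s) of b.
- a (auth_id=NULL) has no partner → padded with NULL.
Total: 3 matched + 2 padded = 5 rows.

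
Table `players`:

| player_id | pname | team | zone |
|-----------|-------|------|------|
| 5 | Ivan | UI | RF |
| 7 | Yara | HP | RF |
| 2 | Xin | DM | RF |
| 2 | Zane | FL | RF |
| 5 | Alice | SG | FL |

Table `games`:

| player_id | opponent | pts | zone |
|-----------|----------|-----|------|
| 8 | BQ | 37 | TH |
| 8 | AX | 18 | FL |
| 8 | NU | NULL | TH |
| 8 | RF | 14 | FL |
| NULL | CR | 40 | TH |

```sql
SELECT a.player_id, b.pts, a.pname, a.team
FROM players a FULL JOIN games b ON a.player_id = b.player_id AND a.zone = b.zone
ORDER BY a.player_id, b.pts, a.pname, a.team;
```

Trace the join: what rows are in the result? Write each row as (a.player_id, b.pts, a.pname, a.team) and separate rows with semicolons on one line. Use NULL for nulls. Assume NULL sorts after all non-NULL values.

FULL OUTER JOIN keeps every row from both sides; unmatched rows get NULL for the other side's columns.
Matching on a.player_id = b.player_id AND a.zone = b.zone. A NULL in a compared column never satisfies the condition.
- a (player_id=5, zone=RF) has no partner → padded with NULL.
- a (player_id=7, zone=RF) has no partner → padded with NULL.
- a (player_id=2, zone=RF) has no partner → padded with NULL.
- a (player_id=2, zone=RF) has no partner → padded with NULL.
- a (player_id=5, zone=FL) has no partner → padded with NULL.
- 5 b row(s) had no a match → kept, a columns NULL.
After projecting and ordering:
a.player_id | b.pts | a.pname | a.team
2 | NULL | Xin | DM
2 | NULL | Zane | FL
5 | NULL | Alice | SG
5 | NULL | Ivan | UI
7 | NULL | Yara | HP
NULL | 14 | NULL | NULL
NULL | 18 | NULL | NULL
NULL | 37 | NULL | NULL
NULL | 40 | NULL | NULL
NULL | NULL | NULL | NULL

(2, NULL, Xin, DM); (2, NULL, Zane, FL); (5, NULL, Alice, SG); (5, NULL, Ivan, UI); (7, NULL, Yara, HP); (NULL, 14, NULL, NULL); (NULL, 18, NULL, NULL); (NULL, 37, NULL, NULL); (NULL, 40, NULL, NULL); (NULL, NULL, NULL, NULL)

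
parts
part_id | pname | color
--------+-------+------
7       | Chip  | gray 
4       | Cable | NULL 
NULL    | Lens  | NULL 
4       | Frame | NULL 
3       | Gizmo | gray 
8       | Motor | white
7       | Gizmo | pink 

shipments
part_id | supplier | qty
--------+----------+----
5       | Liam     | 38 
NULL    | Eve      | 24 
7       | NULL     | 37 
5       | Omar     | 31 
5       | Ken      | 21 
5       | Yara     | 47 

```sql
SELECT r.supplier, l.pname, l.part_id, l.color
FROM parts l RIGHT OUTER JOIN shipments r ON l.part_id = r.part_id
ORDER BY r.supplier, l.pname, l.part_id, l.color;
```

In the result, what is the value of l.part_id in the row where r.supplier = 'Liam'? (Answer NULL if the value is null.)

RIGHT JOIN keeps every row from `shipments`; unmatched rows get NULL for `parts`'s columns.
Matching on l.part_id = r.part_id. A NULL in a compared column never satisfies the condition.
- l (part_id=7) pairs with 1 row(s) of r.
- l (part_id=4) has no partner in r.
- l (part_id=NULL) has no partner in r.
- l (part_id=4) has no partner in r.
- l (part_id=3) has no partner in r.
- l (part_id=8) has no partner in r.
- l (part_id=7) pairs with 1 row(s) of r.
- plus 5 unmatched r row(s), each kept with NULL l columns.

NULL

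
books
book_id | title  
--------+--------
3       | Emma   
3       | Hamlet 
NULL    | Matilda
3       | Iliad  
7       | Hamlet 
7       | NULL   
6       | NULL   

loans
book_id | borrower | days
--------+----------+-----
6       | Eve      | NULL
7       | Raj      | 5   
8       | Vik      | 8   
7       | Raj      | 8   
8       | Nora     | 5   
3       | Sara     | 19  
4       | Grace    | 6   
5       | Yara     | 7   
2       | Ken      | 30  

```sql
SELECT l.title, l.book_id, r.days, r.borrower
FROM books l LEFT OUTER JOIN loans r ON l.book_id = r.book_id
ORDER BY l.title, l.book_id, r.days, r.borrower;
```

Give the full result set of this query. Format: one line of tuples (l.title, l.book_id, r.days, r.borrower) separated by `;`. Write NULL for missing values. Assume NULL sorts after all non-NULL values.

(Emma, 3, 19, Sara); (Hamlet, 3, 19, Sara); (Hamlet, 7, 5, Raj); (Hamlet, 7, 8, Raj); (Iliad, 3, 19, Sara); (Matilda, NULL, NULL, NULL); (NULL, 6, NULL, Eve); (NULL, 7, 5, Raj); (NULL, 7, 8, Raj)

LEFT JOIN keeps every row from `books`; unmatched rows get NULL for `loans`'s columns.
Matching on l.book_id = r.book_id. A NULL in a compared column never satisfies the condition.
- book_id=3: 1 matching r row(s), so 1 row(s) emitted.
- book_id=3: 1 matching r row(s), so 1 row(s) emitted.
- book_id=NULL: no r row matches, row kept with r columns NULL.
- book_id=3: 1 matching r row(s), so 1 row(s) emitted.
- book_id=7: 2 matching r row(s), so 2 row(s) emitted.
- book_id=7: 2 matching r row(s), so 2 row(s) emitted.
- book_id=6: 1 matching r row(s), so 1 row(s) emitted.
After projecting and ordering:
l.title | l.book_id | r.days | r.borrower
Emma | 3 | 19 | Sara
Hamlet | 3 | 19 | Sara
Hamlet | 7 | 5 | Raj
Hamlet | 7 | 8 | Raj
Iliad | 3 | 19 | Sara
Matilda | NULL | NULL | NULL
NULL | 6 | NULL | Eve
NULL | 7 | 5 | Raj
NULL | 7 | 8 | Raj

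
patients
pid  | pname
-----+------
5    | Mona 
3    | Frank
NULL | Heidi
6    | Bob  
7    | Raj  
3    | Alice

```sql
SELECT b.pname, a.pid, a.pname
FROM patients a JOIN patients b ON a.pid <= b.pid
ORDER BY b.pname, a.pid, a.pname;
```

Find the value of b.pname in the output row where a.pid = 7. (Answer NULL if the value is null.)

INNER JOIN keeps only pairs where the ON condition holds.
Matching on a.pid <= b.pid. A NULL in a compared column never satisfies the condition.
Matched pairs: 16.

Raj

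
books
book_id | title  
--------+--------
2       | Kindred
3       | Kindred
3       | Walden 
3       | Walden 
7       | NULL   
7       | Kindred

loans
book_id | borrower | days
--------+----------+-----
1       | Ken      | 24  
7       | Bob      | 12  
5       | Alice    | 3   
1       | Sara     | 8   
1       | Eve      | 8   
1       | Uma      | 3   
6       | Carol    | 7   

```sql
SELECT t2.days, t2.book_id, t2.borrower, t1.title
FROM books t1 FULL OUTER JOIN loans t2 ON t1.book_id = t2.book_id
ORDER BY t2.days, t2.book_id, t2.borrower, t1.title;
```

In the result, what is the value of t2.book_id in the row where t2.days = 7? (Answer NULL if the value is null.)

FULL OUTER JOIN keeps every row from both sides; unmatched rows get NULL for the other side's columns.
Matching on t1.book_id = t2.book_id.
- t1 row (book_id=2): no match → kept, t2 columns NULL.
- t1 row (book_id=3): no match → kept, t2 columns NULL.
- t1 row (book_id=3): no match → kept, t2 columns NULL.
- t1 row (book_id=3): no match → kept, t2 columns NULL.
- t1 row (book_id=7): matches 1 t2 row(s) → 1 output row(s).
- t1 row (book_id=7): matches 1 t2 row(s) → 1 output row(s).
- 6 row(s) from t2 found no t1 partner → padded with NULL.

6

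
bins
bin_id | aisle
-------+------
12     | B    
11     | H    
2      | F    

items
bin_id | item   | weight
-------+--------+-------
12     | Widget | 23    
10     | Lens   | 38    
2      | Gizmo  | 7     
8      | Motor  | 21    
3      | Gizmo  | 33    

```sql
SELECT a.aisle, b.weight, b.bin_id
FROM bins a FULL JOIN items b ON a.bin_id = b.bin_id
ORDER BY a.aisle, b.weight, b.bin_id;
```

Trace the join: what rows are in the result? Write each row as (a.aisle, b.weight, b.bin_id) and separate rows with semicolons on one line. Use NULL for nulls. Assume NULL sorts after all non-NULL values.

(B, 23, 12); (F, 7, 2); (H, NULL, NULL); (NULL, 21, 8); (NULL, 33, 3); (NULL, 38, 10)

FULL OUTER JOIN keeps every row from both sides; unmatched rows get NULL for the other side's columns.
Matching on a.bin_id = b.bin_id.
- a row (bin_id=12): matches 1 b row(s) → 1 output row(s).
- a row (bin_id=11): no match → kept, b columns NULL.
- a row (bin_id=2): matches 1 b row(s) → 1 output row(s).
- 3 b row(s) had no a match → kept, a columns NULL.
After projecting and ordering:
a.aisle | b.weight | b.bin_id
B | 23 | 12
F | 7 | 2
H | NULL | NULL
NULL | 21 | 8
NULL | 33 | 3
NULL | 38 | 10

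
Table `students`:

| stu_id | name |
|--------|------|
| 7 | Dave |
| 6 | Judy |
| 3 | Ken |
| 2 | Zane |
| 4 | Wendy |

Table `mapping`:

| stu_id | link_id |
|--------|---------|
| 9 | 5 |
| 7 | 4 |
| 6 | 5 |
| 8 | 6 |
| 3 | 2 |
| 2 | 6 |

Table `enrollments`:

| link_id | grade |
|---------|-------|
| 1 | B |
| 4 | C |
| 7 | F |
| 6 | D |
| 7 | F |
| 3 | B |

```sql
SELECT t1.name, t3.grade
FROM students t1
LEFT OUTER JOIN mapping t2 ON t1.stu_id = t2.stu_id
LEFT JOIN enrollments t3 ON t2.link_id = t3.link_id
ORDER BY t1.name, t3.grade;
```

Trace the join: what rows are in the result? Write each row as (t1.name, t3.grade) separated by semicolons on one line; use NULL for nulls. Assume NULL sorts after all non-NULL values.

(Dave, C); (Judy, NULL); (Ken, NULL); (Wendy, NULL); (Zane, D)

Evaluate left to right. First `students t1 LEFT JOIN mapping t2` on stu_id: 5 row(s).
Then LEFT JOIN `enrollments t3` on link_id: each of those 5 rows is kept; rows whose t2.link_id has no match in t3 get NULL for t3's columns.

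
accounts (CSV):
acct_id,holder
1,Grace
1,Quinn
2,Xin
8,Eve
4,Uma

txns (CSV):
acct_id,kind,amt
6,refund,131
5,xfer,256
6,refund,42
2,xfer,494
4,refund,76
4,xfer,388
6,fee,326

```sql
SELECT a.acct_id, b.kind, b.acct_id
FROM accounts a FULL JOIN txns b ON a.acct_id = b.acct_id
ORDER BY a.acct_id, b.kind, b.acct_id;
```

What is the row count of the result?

FULL OUTER JOIN keeps every row from both sides; unmatched rows get NULL for the other side's columns.
Matching on a.acct_id = b.acct_id.
- a row (acct_id=1): no match → kept, b columns NULL.
- a row (acct_id=1): no match → kept, b columns NULL.
- a row (acct_id=2): matches 1 b row(s) → 1 output row(s).
- a row (acct_id=8): no match → kept, b columns NULL.
- a row (acct_id=4): matches 2 b row(s) → 2 output row(s).
- 4 row(s) from b found no a partner → padded with NULL.
Total: 3 matched + 7 padded = 10 rows.

10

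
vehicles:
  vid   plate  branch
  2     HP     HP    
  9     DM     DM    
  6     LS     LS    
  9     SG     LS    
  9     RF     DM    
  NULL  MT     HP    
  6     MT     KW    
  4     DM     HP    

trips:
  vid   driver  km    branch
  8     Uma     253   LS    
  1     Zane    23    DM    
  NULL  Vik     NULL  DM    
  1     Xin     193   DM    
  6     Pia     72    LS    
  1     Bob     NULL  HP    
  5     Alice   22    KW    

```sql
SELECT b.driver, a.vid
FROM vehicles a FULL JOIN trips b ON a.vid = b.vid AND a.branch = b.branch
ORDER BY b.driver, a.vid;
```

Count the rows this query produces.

FULL OUTER JOIN keeps every row from both sides; unmatched rows get NULL for the other side's columns.
Matching on a.vid = b.vid AND a.branch = b.branch. A NULL in a compared column never satisfies the condition.
- a row (vid=2, branch=HP): no match → kept, b columns NULL.
- a row (vid=9, branch=DM): no match → kept, b columns NULL.
- a row (vid=6, branch=LS): matches 1 b row(s) → 1 output row(s).
- a row (vid=9, branch=LS): no match → kept, b columns NULL.
- a row (vid=9, branch=DM): no match → kept, b columns NULL.
- a row (vid=NULL, branch=HP): no match → kept, b columns NULL.
- a row (vid=6, branch=KW): no match → kept, b columns NULL.
- a row (vid=4, branch=HP): no match → kept, b columns NULL.
- plus 6 unmatched b row(s), each kept with NULL a columns.
Total: 1 matched + 13 padded = 14 rows.

14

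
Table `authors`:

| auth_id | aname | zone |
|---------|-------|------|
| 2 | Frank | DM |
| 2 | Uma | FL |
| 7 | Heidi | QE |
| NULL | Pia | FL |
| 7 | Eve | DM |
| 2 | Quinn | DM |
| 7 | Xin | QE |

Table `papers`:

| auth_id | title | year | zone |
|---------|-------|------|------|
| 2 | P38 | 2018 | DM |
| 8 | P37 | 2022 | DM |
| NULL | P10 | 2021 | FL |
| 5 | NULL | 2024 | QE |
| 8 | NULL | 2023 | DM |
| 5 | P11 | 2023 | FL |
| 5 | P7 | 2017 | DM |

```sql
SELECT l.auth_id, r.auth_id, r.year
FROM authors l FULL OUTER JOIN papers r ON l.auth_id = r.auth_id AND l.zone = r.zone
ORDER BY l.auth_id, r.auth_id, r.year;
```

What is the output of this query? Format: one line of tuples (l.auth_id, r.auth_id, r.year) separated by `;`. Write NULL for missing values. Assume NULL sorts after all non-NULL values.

(2, 2, 2018); (2, 2, 2018); (2, NULL, NULL); (7, NULL, NULL); (7, NULL, NULL); (7, NULL, NULL); (NULL, 5, 2017); (NULL, 5, 2023); (NULL, 5, 2024); (NULL, 8, 2022); (NULL, 8, 2023); (NULL, NULL, 2021); (NULL, NULL, NULL)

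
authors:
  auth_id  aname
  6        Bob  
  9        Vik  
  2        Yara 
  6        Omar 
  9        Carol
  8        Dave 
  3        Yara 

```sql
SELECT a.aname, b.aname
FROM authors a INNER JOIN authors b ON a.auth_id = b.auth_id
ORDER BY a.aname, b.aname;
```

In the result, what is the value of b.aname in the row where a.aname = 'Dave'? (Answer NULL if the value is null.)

Dave

INNER JOIN keeps only pairs where the ON condition holds.
Matching on a.auth_id = b.auth_id.
Matched pairs: 11.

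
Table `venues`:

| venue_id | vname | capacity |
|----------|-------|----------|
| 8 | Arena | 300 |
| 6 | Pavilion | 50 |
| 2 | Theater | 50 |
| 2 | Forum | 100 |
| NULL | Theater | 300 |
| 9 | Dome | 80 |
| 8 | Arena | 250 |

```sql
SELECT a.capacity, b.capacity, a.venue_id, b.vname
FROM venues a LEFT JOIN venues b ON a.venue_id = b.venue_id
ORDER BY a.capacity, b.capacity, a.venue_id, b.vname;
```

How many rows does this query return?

LEFT JOIN keeps every row from `venues a`; unmatched rows get NULL for `venues b`'s columns.
Matching on a.venue_id = b.venue_id. A NULL in a compared column never satisfies the condition.
- a row (venue_id=8): matches 2 b row(s) → 2 output row(s).
- a row (venue_id=6): matches 1 b row(s) → 1 output row(s).
- a row (venue_id=2): matches 2 b row(s) → 2 output row(s).
- a row (venue_id=2): matches 2 b row(s) → 2 output row(s).
- a row (venue_id=NULL): no match → kept, b columns NULL.
- a row (venue_id=9): matches 1 b row(s) → 1 output row(s).
- a row (venue_id=8): matches 2 b row(s) → 2 output row(s).
Total: 10 matched + 1 padded = 11 rows.

11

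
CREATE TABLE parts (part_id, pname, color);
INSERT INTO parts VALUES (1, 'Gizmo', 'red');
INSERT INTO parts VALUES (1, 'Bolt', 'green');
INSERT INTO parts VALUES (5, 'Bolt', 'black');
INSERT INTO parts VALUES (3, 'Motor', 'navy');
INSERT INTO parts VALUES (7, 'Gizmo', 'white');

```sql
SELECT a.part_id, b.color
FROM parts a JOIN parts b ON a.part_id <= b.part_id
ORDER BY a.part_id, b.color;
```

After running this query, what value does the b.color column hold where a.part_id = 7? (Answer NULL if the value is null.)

INNER JOIN keeps only pairs where the ON condition holds.
Matching on a.part_id <= b.part_id.
- a[0] part_id=1 → 5 match(es) in b → 5 row(s).
- a[1] part_id=1 → 5 match(es) in b → 5 row(s).
- a[2] part_id=5 → 2 match(es) in b → 2 row(s).
- a[3] part_id=3 → 3 match(es) in b → 3 row(s).
- a[4] part_id=7 → 1 match(es) in b → 1 row(s).

white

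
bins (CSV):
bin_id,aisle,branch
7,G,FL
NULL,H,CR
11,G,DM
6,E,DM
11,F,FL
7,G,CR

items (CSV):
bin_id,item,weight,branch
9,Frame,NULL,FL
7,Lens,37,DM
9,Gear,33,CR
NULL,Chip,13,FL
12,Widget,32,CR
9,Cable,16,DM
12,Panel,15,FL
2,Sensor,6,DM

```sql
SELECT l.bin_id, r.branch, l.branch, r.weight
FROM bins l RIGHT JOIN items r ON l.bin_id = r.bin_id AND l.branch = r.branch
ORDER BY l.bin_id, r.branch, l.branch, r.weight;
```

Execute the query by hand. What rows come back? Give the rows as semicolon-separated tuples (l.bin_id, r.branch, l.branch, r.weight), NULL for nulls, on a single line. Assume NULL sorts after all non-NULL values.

RIGHT JOIN keeps every row from `items`; unmatched rows get NULL for `bins`'s columns.
Matching on l.bin_id = r.bin_id AND l.branch = r.branch. A NULL in a compared column never satisfies the condition.
- bin_id=7, branch=FL: no matching r row.
- bin_id=NULL, branch=CR: no matching r row.
- bin_id=11, branch=DM: no matching r row.
- bin_id=6, branch=DM: no matching r row.
- bin_id=11, branch=FL: no matching r row.
- bin_id=7, branch=CR: no matching r row.
- plus 8 unmatched r row(s), each kept with NULL l columns.
After projecting and ordering:
l.bin_id | r.branch | l.branch | r.weight
NULL | CR | NULL | 32
NULL | CR | NULL | 33
NULL | DM | NULL | 6
NULL | DM | NULL | 16
NULL | DM | NULL | 37
NULL | FL | NULL | 13
NULL | FL | NULL | 15
NULL | FL | NULL | NULL

(NULL, CR, NULL, 32); (NULL, CR, NULL, 33); (NULL, DM, NULL, 6); (NULL, DM, NULL, 16); (NULL, DM, NULL, 37); (NULL, FL, NULL, 13); (NULL, FL, NULL, 15); (NULL, FL, NULL, NULL)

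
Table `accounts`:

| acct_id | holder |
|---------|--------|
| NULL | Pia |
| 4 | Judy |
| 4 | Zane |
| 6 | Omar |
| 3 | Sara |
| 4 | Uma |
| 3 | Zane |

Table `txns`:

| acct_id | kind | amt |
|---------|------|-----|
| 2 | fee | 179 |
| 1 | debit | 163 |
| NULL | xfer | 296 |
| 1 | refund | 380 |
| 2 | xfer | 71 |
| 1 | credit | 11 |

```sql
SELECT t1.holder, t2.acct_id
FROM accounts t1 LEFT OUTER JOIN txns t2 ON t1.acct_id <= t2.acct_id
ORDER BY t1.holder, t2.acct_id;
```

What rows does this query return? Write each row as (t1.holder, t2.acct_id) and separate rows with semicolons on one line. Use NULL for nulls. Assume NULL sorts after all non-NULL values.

(Judy, NULL); (Omar, NULL); (Pia, NULL); (Sara, NULL); (Uma, NULL); (Zane, NULL); (Zane, NULL)

LEFT JOIN keeps every row from `accounts`; unmatched rows get NULL for `txns`'s columns.
Matching on t1.acct_id <= t2.acct_id. A NULL in a compared column never satisfies the condition.
- acct_id=NULL: no t2 row matches, row kept with t2 columns NULL.
- acct_id=4: no t2 row matches, row kept with t2 columns NULL.
- acct_id=4: no t2 row matches, row kept with t2 columns NULL.
- acct_id=6: no t2 row matches, row kept with t2 columns NULL.
- acct_id=3: no t2 row matches, row kept with t2 columns NULL.
- acct_id=4: no t2 row matches, row kept with t2 columns NULL.
- acct_id=3: no t2 row matches, row kept with t2 columns NULL.
After projecting and ordering:
t1.holder | t2.acct_id
Judy | NULL
Omar | NULL
Pia | NULL
Sara | NULL
Uma | NULL
Zane | NULL
Zane | NULL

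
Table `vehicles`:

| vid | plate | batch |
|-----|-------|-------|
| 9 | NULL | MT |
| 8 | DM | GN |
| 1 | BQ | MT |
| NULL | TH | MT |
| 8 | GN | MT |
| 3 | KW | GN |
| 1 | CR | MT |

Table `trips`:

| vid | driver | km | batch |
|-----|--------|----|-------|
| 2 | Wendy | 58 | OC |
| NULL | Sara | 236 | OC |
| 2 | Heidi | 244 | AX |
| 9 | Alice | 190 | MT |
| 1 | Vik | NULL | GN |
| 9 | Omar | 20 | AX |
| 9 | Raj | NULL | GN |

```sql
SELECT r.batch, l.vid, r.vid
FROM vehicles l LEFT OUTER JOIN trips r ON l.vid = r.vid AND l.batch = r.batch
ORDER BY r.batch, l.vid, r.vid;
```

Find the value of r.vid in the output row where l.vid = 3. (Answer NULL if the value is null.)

NULL

LEFT JOIN keeps every row from `vehicles`; unmatched rows get NULL for `trips`'s columns.
Matching on l.vid = r.vid AND l.batch = r.batch. A NULL in a compared column never satisfies the condition.
- l[0] vid=9, batch=MT → 1 match(es) in r → 1 row(s).
- l[1] vid=8, batch=GN → no match; kept with NULLs on the r side.
- l[2] vid=1, batch=MT → no match; kept with NULLs on the r side.
- l[3] vid=NULL, batch=MT → no match; kept with NULLs on the r side.
- l[4] vid=8, batch=MT → no match; kept with NULLs on the r side.
- l[5] vid=3, batch=GN → no match; kept with NULLs on the r side.
- l[6] vid=1, batch=MT → no match; kept with NULLs on the r side.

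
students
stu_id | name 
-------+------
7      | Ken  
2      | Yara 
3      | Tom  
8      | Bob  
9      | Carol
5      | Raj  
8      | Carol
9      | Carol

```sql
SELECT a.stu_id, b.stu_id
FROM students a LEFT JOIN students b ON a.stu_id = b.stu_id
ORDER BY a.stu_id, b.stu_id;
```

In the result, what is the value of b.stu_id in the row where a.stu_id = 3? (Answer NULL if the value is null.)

LEFT JOIN keeps every row from `students a`; unmatched rows get NULL for `students b`'s columns.
Matching on a.stu_id = b.stu_id.
Matched pairs: 12; unmatched a rows kept: 0.

3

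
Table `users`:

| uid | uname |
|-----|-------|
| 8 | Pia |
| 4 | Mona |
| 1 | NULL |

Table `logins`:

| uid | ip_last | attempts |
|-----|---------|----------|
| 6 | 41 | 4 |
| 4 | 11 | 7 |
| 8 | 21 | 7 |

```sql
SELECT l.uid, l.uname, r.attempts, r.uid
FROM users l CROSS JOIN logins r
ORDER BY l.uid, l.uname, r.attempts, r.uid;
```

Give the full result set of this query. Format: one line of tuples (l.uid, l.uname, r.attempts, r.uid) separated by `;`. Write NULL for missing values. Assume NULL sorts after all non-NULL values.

(1, NULL, 4, 6); (1, NULL, 7, 4); (1, NULL, 7, 8); (4, Mona, 4, 6); (4, Mona, 7, 4); (4, Mona, 7, 8); (8, Pia, 4, 6); (8, Pia, 7, 4); (8, Pia, 7, 8)

CROSS JOIN pairs every row of `users` with every row of `logins`: 3 × 3 = 9 rows.
After projecting and ordering:
l.uid | l.uname | r.attempts | r.uid
1 | NULL | 4 | 6
1 | NULL | 7 | 4
1 | NULL | 7 | 8
4 | Mona | 4 | 6
4 | Mona | 7 | 4
4 | Mona | 7 | 8
8 | Pia | 4 | 6
8 | Pia | 7 | 4
8 | Pia | 7 | 8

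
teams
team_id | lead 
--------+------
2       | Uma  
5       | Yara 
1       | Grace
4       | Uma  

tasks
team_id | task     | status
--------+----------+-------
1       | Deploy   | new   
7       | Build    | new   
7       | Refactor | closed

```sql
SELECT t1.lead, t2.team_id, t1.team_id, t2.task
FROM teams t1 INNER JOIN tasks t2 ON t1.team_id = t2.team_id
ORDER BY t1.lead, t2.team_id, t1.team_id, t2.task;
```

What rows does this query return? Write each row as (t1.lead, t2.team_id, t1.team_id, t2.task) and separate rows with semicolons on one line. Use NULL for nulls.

(Grace, 1, 1, Deploy)

INNER JOIN keeps only pairs where the ON condition holds.
Matching on t1.team_id = t2.team_id.
- t1[0] team_id=2 → no match; dropped.
- t1[1] team_id=5 → no match; dropped.
- t1[2] team_id=1 → 1 match(es) in t2 → 1 row(s).
- t1[3] team_id=4 → no match; dropped.
After projecting and ordering:
t1.lead | t2.team_id | t1.team_id | t2.task
Grace | 1 | 1 | Deploy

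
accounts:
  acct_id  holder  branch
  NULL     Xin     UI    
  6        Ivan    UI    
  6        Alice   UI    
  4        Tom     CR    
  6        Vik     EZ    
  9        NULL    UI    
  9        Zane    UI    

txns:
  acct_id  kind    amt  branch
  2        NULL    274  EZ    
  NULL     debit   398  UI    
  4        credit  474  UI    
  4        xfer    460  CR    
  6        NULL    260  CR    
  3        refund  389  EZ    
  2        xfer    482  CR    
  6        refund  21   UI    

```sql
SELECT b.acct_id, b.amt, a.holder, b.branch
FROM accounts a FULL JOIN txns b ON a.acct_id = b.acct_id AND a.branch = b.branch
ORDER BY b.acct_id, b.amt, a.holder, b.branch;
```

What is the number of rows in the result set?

FULL OUTER JOIN keeps every row from both sides; unmatched rows get NULL for the other side's columns.
Matching on a.acct_id = b.acct_id AND a.branch = b.branch. A NULL in a compared column never satisfies the condition.
- a[0] acct_id=NULL, branch=UI → no match; kept with NULLs on the b side.
- a[1] acct_id=6, branch=UI → 1 match(es) in b → 1 row(s).
- a[2] acct_id=6, branch=UI → 1 match(es) in b → 1 row(s).
- a[3] acct_id=4, branch=CR → 1 match(es) in b → 1 row(s).
- a[4] acct_id=6, branch=EZ → no match; kept with NULLs on the b side.
- a[5] acct_id=9, branch=UI → no match; kept with NULLs on the b side.
- a[6] acct_id=9, branch=UI → no match; kept with NULLs on the b side.
- 6 b row(s) had no a match → kept, a columns NULL.
Total: 3 matched + 10 padded = 13 rows.

13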